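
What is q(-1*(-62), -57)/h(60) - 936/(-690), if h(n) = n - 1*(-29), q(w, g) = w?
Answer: 21014/10235 ≈ 2.0532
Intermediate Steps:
h(n) = 29 + n (h(n) = n + 29 = 29 + n)
q(-1*(-62), -57)/h(60) - 936/(-690) = (-1*(-62))/(29 + 60) - 936/(-690) = 62/89 - 936*(-1/690) = 62*(1/89) + 156/115 = 62/89 + 156/115 = 21014/10235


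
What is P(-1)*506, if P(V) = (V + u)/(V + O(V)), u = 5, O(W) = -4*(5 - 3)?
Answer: -2024/9 ≈ -224.89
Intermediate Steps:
O(W) = -8 (O(W) = -4*2 = -8)
P(V) = (5 + V)/(-8 + V) (P(V) = (V + 5)/(V - 8) = (5 + V)/(-8 + V))
P(-1)*506 = ((5 - 1)/(-8 - 1))*506 = (4/(-9))*506 = -⅑*4*506 = -4/9*506 = -2024/9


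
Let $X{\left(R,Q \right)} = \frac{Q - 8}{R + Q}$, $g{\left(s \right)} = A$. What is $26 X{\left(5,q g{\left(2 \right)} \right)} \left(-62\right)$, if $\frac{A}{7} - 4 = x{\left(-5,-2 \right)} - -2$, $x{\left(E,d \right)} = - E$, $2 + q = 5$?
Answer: $- \frac{89869}{59} \approx -1523.2$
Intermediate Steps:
$q = 3$ ($q = -2 + 5 = 3$)
$A = 77$ ($A = 28 + 7 \left(\left(-1\right) \left(-5\right) - -2\right) = 28 + 7 \left(5 + 2\right) = 28 + 7 \cdot 7 = 28 + 49 = 77$)
$g{\left(s \right)} = 77$
$X{\left(R,Q \right)} = \frac{-8 + Q}{Q + R}$
$26 X{\left(5,q g{\left(2 \right)} \right)} \left(-62\right) = 26 \frac{-8 + 3 \cdot 77}{3 \cdot 77 + 5} \left(-62\right) = 26 \frac{-8 + 231}{231 + 5} \left(-62\right) = 26 \cdot \frac{1}{236} \cdot 223 \left(-62\right) = 26 \cdot \frac{223}{236} \left(-62\right) = \frac{2899}{118} \left(-62\right) = - \frac{89869}{59}$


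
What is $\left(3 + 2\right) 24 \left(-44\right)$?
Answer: $-5280$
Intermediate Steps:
$\left(3 + 2\right) 24 \left(-44\right) = 5 \cdot 24 \left(-44\right) = 120 \left(-44\right) = -5280$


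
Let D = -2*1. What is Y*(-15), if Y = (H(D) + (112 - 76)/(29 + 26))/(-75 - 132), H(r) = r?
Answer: -74/759 ≈ -0.097497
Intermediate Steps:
D = -2
Y = 74/11385 (Y = (-2 + (112 - 76)/(29 + 26))/(-75 - 132) = (-2 + 36/55)/(-207) = (-2 + 36*(1/55))*(-1/207) = (-2 + 36/55)*(-1/207) = -74/55*(-1/207) = 74/11385 ≈ 0.0064998)
Y*(-15) = (74/11385)*(-15) = -74/759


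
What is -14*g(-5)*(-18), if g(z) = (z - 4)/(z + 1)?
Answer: 567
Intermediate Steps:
g(z) = (-4 + z)/(1 + z)
-14*g(-5)*(-18) = -14*(-4 - 5)/(1 - 5)*(-18) = -14*(-9)/(-4)*(-18) = -(-7)*(-9)/2*(-18) = -14*9/4*(-18) = -63/2*(-18) = 567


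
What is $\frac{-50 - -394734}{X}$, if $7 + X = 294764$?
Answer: $\frac{394684}{294757} \approx 1.339$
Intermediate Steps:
$X = 294757$ ($X = -7 + 294764 = 294757$)
$\frac{-50 - -394734}{X} = \frac{-50 - -394734}{294757} = \left(-50 + 394734\right) \frac{1}{294757} = 394684 \cdot \frac{1}{294757} = \frac{394684}{294757}$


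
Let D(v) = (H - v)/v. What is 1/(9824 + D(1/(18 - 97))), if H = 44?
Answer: 1/6347 ≈ 0.00015755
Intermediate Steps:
D(v) = (44 - v)/v
1/(9824 + D(1/(18 - 97))) = 1/(9824 + (44 - 1/(18 - 97))/(1/(18 - 97))) = 1/(9824 + (44 - 1/(-79))/(1/(-79))) = 1/(9824 + (44 - 1*(-1/79))/(-1/79)) = 1/(9824 - 79*(44 + 1/79)) = 1/(9824 - 79*3477/79) = 1/(9824 - 3477) = 1/6347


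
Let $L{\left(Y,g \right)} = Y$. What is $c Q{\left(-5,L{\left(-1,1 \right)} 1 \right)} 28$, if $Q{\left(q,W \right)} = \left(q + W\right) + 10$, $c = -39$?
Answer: $-4368$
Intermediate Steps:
$Q{\left(q,W \right)} = 10 + W + q$ ($Q{\left(q,W \right)} = \left(W + q\right) + 10 = 10 + W + q$)
$c Q{\left(-5,L{\left(-1,1 \right)} 1 \right)} 28 = - 39 \left(10 - 1 - 5\right) 28 = \left(-39\right) 4 \cdot 28 = \left(-156\right) 28 = -4368$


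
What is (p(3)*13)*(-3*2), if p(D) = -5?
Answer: 390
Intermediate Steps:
(p(3)*13)*(-3*2) = (-5*13)*(-3*2) = -65*(-6) = 390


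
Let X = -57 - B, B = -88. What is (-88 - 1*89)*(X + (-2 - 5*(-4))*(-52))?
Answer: 160185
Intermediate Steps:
X = 31 (X = -57 - 1*(-88) = -57 + 88 = 31)
(-88 - 1*89)*(X + (-2 - 5*(-4))*(-52)) = (-88 - 1*89)*(31 + (-2 - 5*(-4))*(-52)) = (-88 - 89)*(31 + (-2 + 20)*(-52)) = -177*(31 + 18*(-52)) = -177*(31 - 936) = -177*(-905) = 160185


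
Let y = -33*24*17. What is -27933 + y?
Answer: -41397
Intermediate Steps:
y = -13464 (y = -792*17 = -13464)
-27933 + y = -27933 - 13464 = -41397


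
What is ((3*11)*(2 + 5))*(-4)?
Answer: -924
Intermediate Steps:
((3*11)*(2 + 5))*(-4) = (33*7)*(-4) = 231*(-4) = -924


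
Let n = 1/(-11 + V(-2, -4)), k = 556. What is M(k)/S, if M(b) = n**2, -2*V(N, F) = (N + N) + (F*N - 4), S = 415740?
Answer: 1/50304540 ≈ 1.9879e-8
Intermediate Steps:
V(N, F) = 2 - N - F*N/2 (V(N, F) = -((N + N) + (F*N - 4))/2 = -(2*N + (-4 + F*N))/2 = -(-4 + 2*N + F*N)/2 = 2 - N - F*N/2)
n = -1/11 (n = 1/(-11 + (2 - 1*(-2) - 1/2*(-4)*(-2))) = 1/(-11 + (2 + 2 - 4)) = 1/(-11 + 0) = 1/(-11) = -1/11 ≈ -0.090909)
M(b) = 1/121 (M(b) = (-1/11)**2 = 1/121)
M(k)/S = (1/121)/415740 = (1/121)*(1/415740) = 1/50304540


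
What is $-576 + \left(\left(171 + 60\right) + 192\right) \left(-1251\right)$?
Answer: $-529749$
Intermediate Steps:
$-576 + \left(\left(171 + 60\right) + 192\right) \left(-1251\right) = -576 + \left(231 + 192\right) \left(-1251\right) = -576 + 423 \left(-1251\right) = -576 - 529173 = -529749$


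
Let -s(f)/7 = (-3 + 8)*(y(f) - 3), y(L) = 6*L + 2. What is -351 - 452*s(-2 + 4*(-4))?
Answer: -1724731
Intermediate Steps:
y(L) = 2 + 6*L
s(f) = 35 - 210*f (s(f) = -7*(-3 + 8)*((2 + 6*f) - 3) = -35*(-1 + 6*f) = -7*(-5 + 30*f) = 35 - 210*f)
-351 - 452*s(-2 + 4*(-4)) = -351 - 452*(35 - 210*(-2 + 4*(-4))) = -351 - 452*(35 - 210*(-2 - 16)) = -351 - 452*(35 - 210*(-18)) = -351 - 452*(35 + 3780) = -351 - 452*3815 = -351 - 1724380 = -1724731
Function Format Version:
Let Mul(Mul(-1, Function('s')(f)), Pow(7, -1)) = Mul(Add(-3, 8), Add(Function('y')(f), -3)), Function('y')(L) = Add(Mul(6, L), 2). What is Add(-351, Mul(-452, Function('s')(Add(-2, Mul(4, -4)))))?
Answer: -1724731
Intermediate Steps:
Function('y')(L) = Add(2, Mul(6, L))
Function('s')(f) = Add(35, Mul(-210, f)) (Function('s')(f) = Mul(-7, Mul(Add(-3, 8), Add(Add(2, Mul(6, f)), -3))) = Mul(-7, Mul(5, Add(-1, Mul(6, f)))) = Mul(-7, Add(-5, Mul(30, f))) = Add(35, Mul(-210, f)))
Add(-351, Mul(-452, Function('s')(Add(-2, Mul(4, -4))))) = Add(-351, Mul(-452, Add(35, Mul(-210, Add(-2, Mul(4, -4)))))) = Add(-351, Mul(-452, Add(35, Mul(-210, Add(-2, -16))))) = Add(-351, Mul(-452, Add(35, Mul(-210, -18)))) = Add(-351, Mul(-452, Add(35, 3780))) = Add(-351, Mul(-452, 3815)) = Add(-351, -1724380) = -1724731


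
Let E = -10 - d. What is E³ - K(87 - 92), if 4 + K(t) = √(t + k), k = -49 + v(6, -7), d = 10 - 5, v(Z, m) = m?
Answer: -3371 - I*√61 ≈ -3371.0 - 7.8102*I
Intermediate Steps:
d = 5
E = -15 (E = -10 - 1*5 = -10 - 5 = -15)
k = -56 (k = -49 - 7 = -56)
K(t) = -4 + √(-56 + t) (K(t) = -4 + √(t - 56) = -4 + √(-56 + t))
E³ - K(87 - 92) = (-15)³ - (-4 + √(-56 + (87 - 92))) = -3375 - (-4 + √(-56 - 5)) = -3375 - (-4 + √(-61)) = -3375 - (-4 + I*√61) = -3375 + (4 - I*√61) = -3371 - I*√61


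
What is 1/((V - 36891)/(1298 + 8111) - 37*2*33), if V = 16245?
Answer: -9409/22997424 ≈ -0.00040913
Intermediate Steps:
1/((V - 36891)/(1298 + 8111) - 37*2*33) = 1/((16245 - 36891)/(1298 + 8111) - 37*2*33) = 1/(-20646/9409 - 74*33) = 1/(-20646*1/9409 - 2442) = 1/(-20646/9409 - 2442) = 1/(-22997424/9409) = -9409/22997424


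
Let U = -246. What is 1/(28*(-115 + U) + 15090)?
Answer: 1/4982 ≈ 0.00020072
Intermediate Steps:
1/(28*(-115 + U) + 15090) = 1/(28*(-115 - 246) + 15090) = 1/(28*(-361) + 15090) = 1/(-10108 + 15090) = 1/4982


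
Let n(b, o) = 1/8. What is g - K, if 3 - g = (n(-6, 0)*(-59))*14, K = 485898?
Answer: -1943167/4 ≈ -4.8579e+5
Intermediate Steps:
n(b, o) = 1/8
g = 425/4 (g = 3 - (1/8)*(-59)*14 = 3 - (-59)*14/8 = 3 - 1*(-413/4) = 3 + 413/4 = 425/4 ≈ 106.25)
g - K = 425/4 - 1*485898 = 425/4 - 485898 = -1943167/4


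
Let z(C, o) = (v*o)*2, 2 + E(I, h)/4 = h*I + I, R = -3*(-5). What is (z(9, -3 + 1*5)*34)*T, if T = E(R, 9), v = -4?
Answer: -322048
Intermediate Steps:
R = 15
E(I, h) = -8 + 4*I + 4*I*h (E(I, h) = -8 + 4*(h*I + I) = -8 + 4*(I*h + I) = -8 + 4*(I + I*h) = -8 + (4*I + 4*I*h) = -8 + 4*I + 4*I*h)
T = 592 (T = -8 + 4*15 + 4*15*9 = -8 + 60 + 540 = 592)
z(C, o) = -8*o (z(C, o) = -4*o*2 = -8*o)
(z(9, -3 + 1*5)*34)*T = (-8*(-3 + 1*5)*34)*592 = (-8*(-3 + 5)*34)*592 = (-8*2*34)*592 = -16*34*592 = -544*592 = -322048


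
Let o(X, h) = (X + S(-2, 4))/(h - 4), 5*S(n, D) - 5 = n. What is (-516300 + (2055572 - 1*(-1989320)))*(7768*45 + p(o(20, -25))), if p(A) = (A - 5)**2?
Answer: 25935802521625728/21025 ≈ 1.2336e+12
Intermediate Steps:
S(n, D) = 1 + n/5
o(X, h) = (3/5 + X)/(-4 + h) (o(X, h) = (X + (1 + (1/5)*(-2)))/(h - 4) = (X + (1 - 2/5))/(-4 + h) = (X + 3/5)/(-4 + h) = (3/5 + X)/(-4 + h))
p(A) = (-5 + A)**2
(-516300 + (2055572 - 1*(-1989320)))*(7768*45 + p(o(20, -25))) = (-516300 + (2055572 - 1*(-1989320)))*(7768*45 + (-5 + (3/5 + 20)/(-4 - 25))**2) = (-516300 + (2055572 + 1989320))*(349560 + (-5 + (103/5)/(-29))**2) = (-516300 + 4044892)*(349560 + (-5 - 1/29*103/5)**2) = 3528592*(349560 + (-5 - 103/145)**2) = 3528592*(349560 + (-828/145)**2) = 3528592*(349560 + 685584/21025) = 3528592*(7350184584/21025) = 25935802521625728/21025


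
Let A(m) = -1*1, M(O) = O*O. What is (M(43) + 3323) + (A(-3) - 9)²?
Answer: 5272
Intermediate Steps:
M(O) = O²
A(m) = -1
(M(43) + 3323) + (A(-3) - 9)² = (43² + 3323) + (-1 - 9)² = (1849 + 3323) + (-10)² = 5172 + 100 = 5272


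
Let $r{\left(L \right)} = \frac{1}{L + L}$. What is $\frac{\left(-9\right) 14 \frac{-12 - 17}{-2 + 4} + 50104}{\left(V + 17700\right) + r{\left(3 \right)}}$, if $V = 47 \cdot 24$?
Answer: $\frac{311586}{112969} \approx 2.7582$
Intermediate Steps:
$V = 1128$
$r{\left(L \right)} = \frac{1}{2 L}$
$\frac{\left(-9\right) 14 \frac{-12 - 17}{-2 + 4} + 50104}{\left(V + 17700\right) + r{\left(3 \right)}} = \frac{\left(-9\right) 14 \frac{-12 - 17}{-2 + 4} + 50104}{\left(1128 + 17700\right) + \frac{1}{2 \cdot 3}} = \frac{- 126 \left(- \frac{29}{2}\right) + 50104}{18828 + \frac{1}{2} \cdot \frac{1}{3}} = \frac{- 126 \left(\left(-29\right) \frac{1}{2}\right) + 50104}{18828 + \frac{1}{6}} = \frac{\left(-126\right) \left(- \frac{29}{2}\right) + 50104}{\frac{112969}{6}} = \left(1827 + 50104\right) \frac{6}{112969} = 51931 \cdot \frac{6}{112969} = \frac{311586}{112969}$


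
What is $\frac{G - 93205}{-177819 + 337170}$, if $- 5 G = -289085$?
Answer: $- \frac{11796}{53117} \approx -0.22208$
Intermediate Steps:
$G = 57817$ ($G = \left(- \frac{1}{5}\right) \left(-289085\right) = 57817$)
$\frac{G - 93205}{-177819 + 337170} = \frac{57817 - 93205}{-177819 + 337170} = - \frac{35388}{159351} = \left(-35388\right) \frac{1}{159351} = - \frac{11796}{53117}$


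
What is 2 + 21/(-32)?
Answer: 43/32 ≈ 1.3438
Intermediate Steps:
2 + 21/(-32) = 2 + 21*(-1/32) = 2 - 21/32 = 43/32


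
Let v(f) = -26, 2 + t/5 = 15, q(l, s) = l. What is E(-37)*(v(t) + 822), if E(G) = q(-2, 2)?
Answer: -1592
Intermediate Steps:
E(G) = -2
t = 65 (t = -10 + 5*15 = -10 + 75 = 65)
E(-37)*(v(t) + 822) = -2*(-26 + 822) = -2*796 = -1592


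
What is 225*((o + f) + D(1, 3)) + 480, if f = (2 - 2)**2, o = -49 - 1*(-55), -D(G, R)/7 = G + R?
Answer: -4470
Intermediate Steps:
D(G, R) = -7*G - 7*R (D(G, R) = -7*(G + R) = -7*G - 7*R)
o = 6 (o = -49 + 55 = 6)
f = 0 (f = 0**2 = 0)
225*((o + f) + D(1, 3)) + 480 = 225*((6 + 0) + (-7*1 - 7*3)) + 480 = 225*(6 + (-7 - 21)) + 480 = 225*(6 - 28) + 480 = 225*(-22) + 480 = -4950 + 480 = -4470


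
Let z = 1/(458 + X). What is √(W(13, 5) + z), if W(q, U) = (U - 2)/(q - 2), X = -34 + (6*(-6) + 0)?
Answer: 5*√50149/2134 ≈ 0.52469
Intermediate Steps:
X = -70 (X = -34 + (-36 + 0) = -34 - 36 = -70)
W(q, U) = (-2 + U)/(-2 + q)
z = 1/388 (z = 1/(458 - 70) = 1/388 ≈ 0.0025773)
√(W(13, 5) + z) = √((-2 + 5)/(-2 + 13) + 1/388) = √(3/11 + 1/388) = √(1175/4268) = 5*√50149/2134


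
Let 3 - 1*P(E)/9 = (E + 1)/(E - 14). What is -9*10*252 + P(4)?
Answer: -45297/2 ≈ -22649.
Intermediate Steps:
P(E) = 27 - 9*(1 + E)/(-14 + E) (P(E) = 27 - 9*(E + 1)/(E - 14) = 27 - 9*(1 + E)/(-14 + E))
-9*10*252 + P(4) = -9*10*252 + 9*(-43 + 2*4)/(-14 + 4) = -90*252 + 9*(-43 + 8)/(-10) = -22680 + 9*(-⅒)*(-35) = -22680 + 63/2 = -45297/2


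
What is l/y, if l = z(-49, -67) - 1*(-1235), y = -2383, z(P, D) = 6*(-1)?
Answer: -1229/2383 ≈ -0.51574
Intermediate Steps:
z(P, D) = -6
l = 1229 (l = -6 - 1*(-1235) = -6 + 1235 = 1229)
l/y = 1229/(-2383) = 1229*(-1/2383) = -1229/2383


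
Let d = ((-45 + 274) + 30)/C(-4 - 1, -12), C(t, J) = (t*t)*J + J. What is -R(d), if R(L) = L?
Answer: 259/312 ≈ 0.83013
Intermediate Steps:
C(t, J) = J + J*t² (C(t, J) = t²*J + J = J*t² + J = J + J*t²)
d = -259/312 (d = ((-45 + 274) + 30)/((-12*(1 + (-4 - 1)²))) = (229 + 30)/((-12*(1 + (-5)²))) = 259/((-12*(1 + 25))) = 259/((-12*26)) = 259/(-312) = 259*(-1/312) = -259/312 ≈ -0.83013)
-R(d) = -1*(-259/312) = 259/312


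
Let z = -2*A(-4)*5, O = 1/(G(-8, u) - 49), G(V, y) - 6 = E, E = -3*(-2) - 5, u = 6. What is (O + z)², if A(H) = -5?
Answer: 4405801/1764 ≈ 2497.6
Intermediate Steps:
E = 1 (E = 6 - 5 = 1)
G(V, y) = 7 (G(V, y) = 6 + 1 = 7)
O = -1/42 (O = 1/(7 - 49) = 1/(-42) = -1/42 ≈ -0.023810)
z = 50 (z = -2*(-5)*5 = 10*5 = 50)
(O + z)² = (-1/42 + 50)² = (2099/42)² = 4405801/1764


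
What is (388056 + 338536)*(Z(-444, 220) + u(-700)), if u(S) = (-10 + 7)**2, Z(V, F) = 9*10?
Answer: 71932608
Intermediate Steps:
Z(V, F) = 90
u(S) = 9 (u(S) = (-3)**2 = 9)
(388056 + 338536)*(Z(-444, 220) + u(-700)) = (388056 + 338536)*(90 + 9) = 726592*99 = 71932608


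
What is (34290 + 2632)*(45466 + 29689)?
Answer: 2774872910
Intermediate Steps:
(34290 + 2632)*(45466 + 29689) = 36922*75155 = 2774872910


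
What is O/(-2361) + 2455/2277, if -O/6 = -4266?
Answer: -17495279/1791999 ≈ -9.7630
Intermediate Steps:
O = 25596 (O = -6*(-4266) = 25596)
O/(-2361) + 2455/2277 = 25596/(-2361) + 2455/2277 = 25596*(-1/2361) + 2455*(1/2277) = -8532/787 + 2455/2277 = -17495279/1791999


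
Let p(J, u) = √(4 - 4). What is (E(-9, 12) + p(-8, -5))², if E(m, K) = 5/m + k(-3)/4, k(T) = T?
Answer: 2209/1296 ≈ 1.7045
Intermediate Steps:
p(J, u) = 0 (p(J, u) = √0 = 0)
E(m, K) = -¾ + 5/m (E(m, K) = 5/m - 3/4 = 5/m - 3*¼ = 5/m - ¾ = -¾ + 5/m)
(E(-9, 12) + p(-8, -5))² = ((-¾ + 5/(-9)) + 0)² = ((-¾ + 5*(-⅑)) + 0)² = ((-¾ - 5/9) + 0)² = (-47/36 + 0)² = (-47/36)² = 2209/1296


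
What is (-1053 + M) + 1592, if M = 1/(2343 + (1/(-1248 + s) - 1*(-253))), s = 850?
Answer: 556898971/1033207 ≈ 539.00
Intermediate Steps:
M = 398/1033207 (M = 1/(2343 + (1/(-1248 + 850) - 1*(-253))) = 1/(2343 + (1/(-398) + 253)) = 1/(2343 + (-1/398 + 253)) = 1/(2343 + 100693/398) = 1/(1033207/398) = 398/1033207 ≈ 0.00038521)
(-1053 + M) + 1592 = (-1053 + 398/1033207) + 1592 = -1087966573/1033207 + 1592 = 556898971/1033207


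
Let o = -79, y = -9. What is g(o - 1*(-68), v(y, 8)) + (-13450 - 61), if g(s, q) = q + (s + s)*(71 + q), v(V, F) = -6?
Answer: -14947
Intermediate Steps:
g(s, q) = q + 2*s*(71 + q) (g(s, q) = q + (2*s)*(71 + q) = q + 2*s*(71 + q))
g(o - 1*(-68), v(y, 8)) + (-13450 - 61) = (-6 + 142*(-79 - 1*(-68)) + 2*(-6)*(-79 - 1*(-68))) + (-13450 - 61) = (-6 + 142*(-79 + 68) + 2*(-6)*(-79 + 68)) - 13511 = (-6 + 142*(-11) + 2*(-6)*(-11)) - 13511 = (-6 - 1562 + 132) - 13511 = -1436 - 13511 = -14947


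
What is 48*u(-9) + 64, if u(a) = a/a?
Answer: 112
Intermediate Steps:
u(a) = 1
48*u(-9) + 64 = 48*1 + 64 = 48 + 64 = 112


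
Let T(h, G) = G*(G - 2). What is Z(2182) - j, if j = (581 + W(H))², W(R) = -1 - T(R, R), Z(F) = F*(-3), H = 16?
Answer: -133282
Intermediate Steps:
T(h, G) = G*(-2 + G)
Z(F) = -3*F
W(R) = -1 - R*(-2 + R)
j = 126736 (j = (581 + (-1 - 1*16*(-2 + 16)))² = (581 + (-1 - 1*16*14))² = (581 + (-1 - 224))² = (581 - 225)² = 356² = 126736)
Z(2182) - j = -3*2182 - 1*126736 = -6546 - 126736 = -133282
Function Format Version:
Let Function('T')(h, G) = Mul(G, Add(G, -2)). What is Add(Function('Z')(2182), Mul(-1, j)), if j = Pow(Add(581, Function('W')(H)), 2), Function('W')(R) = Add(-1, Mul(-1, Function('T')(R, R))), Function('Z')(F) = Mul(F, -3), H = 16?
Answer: -133282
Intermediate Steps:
Function('T')(h, G) = Mul(G, Add(-2, G))
Function('Z')(F) = Mul(-3, F)
Function('W')(R) = Add(-1, Mul(-1, R, Add(-2, R))) (Function('W')(R) = Add(-1, Mul(-1, Mul(R, Add(-2, R)))) = Add(-1, Mul(-1, R, Add(-2, R))))
j = 126736 (j = Pow(Add(581, Add(-1, Mul(-1, 16, Add(-2, 16)))), 2) = Pow(Add(581, Add(-1, Mul(-1, 16, 14))), 2) = Pow(Add(581, Add(-1, -224)), 2) = Pow(Add(581, -225), 2) = Pow(356, 2) = 126736)
Add(Function('Z')(2182), Mul(-1, j)) = Add(Mul(-3, 2182), Mul(-1, 126736)) = Add(-6546, -126736) = -133282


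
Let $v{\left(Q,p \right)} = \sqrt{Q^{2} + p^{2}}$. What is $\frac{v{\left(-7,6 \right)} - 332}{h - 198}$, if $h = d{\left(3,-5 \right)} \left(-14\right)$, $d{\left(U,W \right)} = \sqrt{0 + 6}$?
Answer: $\frac{5478}{3169} - \frac{1162 \sqrt{6}}{9507} - \frac{33 \sqrt{85}}{6338} + \frac{7 \sqrt{510}}{19014} \approx 1.3895$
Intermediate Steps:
$d{\left(U,W \right)} = \sqrt{6}$
$h = - 14 \sqrt{6}$ ($h = \sqrt{6} \left(-14\right) = - 14 \sqrt{6} \approx -34.293$)
$\frac{v{\left(-7,6 \right)} - 332}{h - 198} = \frac{\sqrt{\left(-7\right)^{2} + 6^{2}} - 332}{- 14 \sqrt{6} - 198} = \frac{\sqrt{49 + 36} - 332}{-198 - 14 \sqrt{6}} = \frac{\sqrt{85} - 332}{-198 - 14 \sqrt{6}} = \frac{-332 + \sqrt{85}}{-198 - 14 \sqrt{6}}$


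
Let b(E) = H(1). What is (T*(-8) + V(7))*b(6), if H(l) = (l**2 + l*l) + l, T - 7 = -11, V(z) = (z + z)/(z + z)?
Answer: 99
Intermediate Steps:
V(z) = 1 (V(z) = (2*z)/((2*z)) = (2*z)*(1/(2*z)) = 1)
T = -4 (T = 7 - 11 = -4)
H(l) = l + 2*l**2 (H(l) = (l**2 + l**2) + l = 2*l**2 + l = l + 2*l**2)
b(E) = 3 (b(E) = 1*(1 + 2*1) = 1*(1 + 2) = 1*3 = 3)
(T*(-8) + V(7))*b(6) = (-4*(-8) + 1)*3 = (32 + 1)*3 = 33*3 = 99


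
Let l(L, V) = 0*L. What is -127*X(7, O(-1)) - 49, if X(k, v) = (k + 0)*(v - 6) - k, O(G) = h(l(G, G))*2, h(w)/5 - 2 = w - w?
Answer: -11606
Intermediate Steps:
l(L, V) = 0
h(w) = 10 (h(w) = 10 + 5*(w - w) = 10 + 5*0 = 10 + 0 = 10)
O(G) = 20 (O(G) = 10*2 = 20)
X(k, v) = -k + k*(-6 + v) (X(k, v) = k*(-6 + v) - k = -k + k*(-6 + v))
-127*X(7, O(-1)) - 49 = -889*(-7 + 20) - 49 = -889*13 - 49 = -127*91 - 49 = -11557 - 49 = -11606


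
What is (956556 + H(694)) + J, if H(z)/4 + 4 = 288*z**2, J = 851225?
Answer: 556652437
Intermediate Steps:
H(z) = -16 + 1152*z**2 (H(z) = -16 + 4*(288*z**2) = -16 + 1152*z**2)
(956556 + H(694)) + J = (956556 + (-16 + 1152*694**2)) + 851225 = (956556 + (-16 + 1152*481636)) + 851225 = (956556 + (-16 + 554844672)) + 851225 = (956556 + 554844656) + 851225 = 555801212 + 851225 = 556652437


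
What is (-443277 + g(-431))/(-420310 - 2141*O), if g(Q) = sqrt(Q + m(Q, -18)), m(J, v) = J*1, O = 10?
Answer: 49253/49080 - I*sqrt(862)/441720 ≈ 1.0035 - 6.6467e-5*I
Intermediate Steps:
m(J, v) = J
g(Q) = sqrt(2)*sqrt(Q) (g(Q) = sqrt(Q + Q) = sqrt(2*Q) = sqrt(2)*sqrt(Q))
(-443277 + g(-431))/(-420310 - 2141*O) = (-443277 + sqrt(2)*sqrt(-431))/(-420310 - 2141*10) = (-443277 + sqrt(2)*(I*sqrt(431)))/(-420310 - 21410) = (-443277 + I*sqrt(862))/(-441720) = (-443277 + I*sqrt(862))*(-1/441720) = 49253/49080 - I*sqrt(862)/441720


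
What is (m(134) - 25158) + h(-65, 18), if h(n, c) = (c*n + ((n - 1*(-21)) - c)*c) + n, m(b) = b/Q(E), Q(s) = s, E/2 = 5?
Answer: -137478/5 ≈ -27496.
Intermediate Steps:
E = 10 (E = 2*5 = 10)
m(b) = b/10
h(n, c) = n + c*n + c*(21 + n - c) (h(n, c) = (c*n + ((n + 21) - c)*c) + n = (c*n + ((21 + n) - c)*c) + n = (c*n + (21 + n - c)*c) + n = (c*n + c*(21 + n - c)) + n = n + c*n + c*(21 + n - c))
(m(134) - 25158) + h(-65, 18) = ((1/10)*134 - 25158) + (-65 - 1*18**2 + 21*18 + 2*18*(-65)) = (67/5 - 25158) + (-65 - 1*324 + 378 - 2340) = -125723/5 + (-65 - 324 + 378 - 2340) = -125723/5 - 2351 = -137478/5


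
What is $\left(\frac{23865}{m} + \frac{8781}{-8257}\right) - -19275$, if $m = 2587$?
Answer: $\frac{411904894083}{21360859} \approx 19283.0$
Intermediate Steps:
$\left(\frac{23865}{m} + \frac{8781}{-8257}\right) - -19275 = \left(\frac{23865}{2587} + \frac{8781}{-8257}\right) - -19275 = \left(23865 \cdot \frac{1}{2587} + 8781 \left(- \frac{1}{8257}\right)\right) + 19275 = \left(\frac{23865}{2587} - \frac{8781}{8257}\right) + 19275 = \frac{174336858}{21360859} + 19275 = \frac{411904894083}{21360859}$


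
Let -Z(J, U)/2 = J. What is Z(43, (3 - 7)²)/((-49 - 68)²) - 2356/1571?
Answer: -32386390/21505419 ≈ -1.5060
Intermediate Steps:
Z(J, U) = -2*J
Z(43, (3 - 7)²)/((-49 - 68)²) - 2356/1571 = (-2*43)/((-49 - 68)²) - 2356/1571 = -86/((-117)²) - 2356*1/1571 = -86/13689 - 2356/1571 = -32386390/21505419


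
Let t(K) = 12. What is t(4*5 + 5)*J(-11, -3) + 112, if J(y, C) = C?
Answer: 76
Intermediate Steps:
t(4*5 + 5)*J(-11, -3) + 112 = 12*(-3) + 112 = -36 + 112 = 76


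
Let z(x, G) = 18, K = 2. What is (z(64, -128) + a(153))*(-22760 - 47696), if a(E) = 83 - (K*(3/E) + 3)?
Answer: -351998176/51 ≈ -6.9019e+6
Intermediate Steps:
a(E) = 80 - 6/E (a(E) = 83 - (2*(3/E) + 3) = 83 - (6/E + 3) = 83 - (3 + 6/E) = 83 + (-3 - 6/E) = 80 - 6/E)
(z(64, -128) + a(153))*(-22760 - 47696) = (18 + (80 - 6/153))*(-22760 - 47696) = (18 + (80 - 6*1/153))*(-70456) = (18 + (80 - 2/51))*(-70456) = (18 + 4078/51)*(-70456) = (4996/51)*(-70456) = -351998176/51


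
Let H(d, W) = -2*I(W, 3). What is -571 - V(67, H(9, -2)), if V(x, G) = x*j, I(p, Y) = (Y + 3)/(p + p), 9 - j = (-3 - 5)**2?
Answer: 3114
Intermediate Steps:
j = -55 (j = 9 - (-3 - 5)**2 = 9 - 1*(-8)**2 = 9 - 1*64 = 9 - 64 = -55)
I(p, Y) = (3 + Y)/(2*p) (I(p, Y) = (3 + Y)/((2*p)) = (3 + Y)*(1/(2*p)) = (3 + Y)/(2*p))
H(d, W) = -6/W (H(d, W) = -(3 + 3)/W = -6/W)
V(x, G) = -55*x (V(x, G) = x*(-55) = -55*x)
-571 - V(67, H(9, -2)) = -571 - (-55)*67 = -571 - 1*(-3685) = -571 + 3685 = 3114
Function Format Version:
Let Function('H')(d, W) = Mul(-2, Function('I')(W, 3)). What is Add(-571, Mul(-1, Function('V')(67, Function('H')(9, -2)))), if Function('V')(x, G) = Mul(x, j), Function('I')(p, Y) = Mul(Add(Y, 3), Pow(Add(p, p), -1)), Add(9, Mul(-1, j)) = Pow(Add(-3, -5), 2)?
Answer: 3114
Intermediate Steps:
j = -55 (j = Add(9, Mul(-1, Pow(Add(-3, -5), 2))) = Add(9, Mul(-1, Pow(-8, 2))) = Add(9, Mul(-1, 64)) = Add(9, -64) = -55)
Function('I')(p, Y) = Mul(Rational(1, 2), Pow(p, -1), Add(3, Y)) (Function('I')(p, Y) = Mul(Add(3, Y), Pow(Mul(2, p), -1)) = Mul(Add(3, Y), Mul(Rational(1, 2), Pow(p, -1))) = Mul(Rational(1, 2), Pow(p, -1), Add(3, Y)))
Function('H')(d, W) = Mul(-6, Pow(W, -1)) (Function('H')(d, W) = Mul(-2, Mul(Rational(1, 2), Pow(W, -1), Add(3, 3))) = Mul(-2, Mul(Rational(1, 2), Pow(W, -1), 6)) = Mul(-2, Mul(3, Pow(W, -1))) = Mul(-6, Pow(W, -1)))
Function('V')(x, G) = Mul(-55, x) (Function('V')(x, G) = Mul(x, -55) = Mul(-55, x))
Add(-571, Mul(-1, Function('V')(67, Function('H')(9, -2)))) = Add(-571, Mul(-1, Mul(-55, 67))) = Add(-571, Mul(-1, -3685)) = Add(-571, 3685) = 3114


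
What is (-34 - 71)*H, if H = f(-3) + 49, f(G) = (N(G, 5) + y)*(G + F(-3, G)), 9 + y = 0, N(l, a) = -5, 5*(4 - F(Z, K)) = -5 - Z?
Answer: -3087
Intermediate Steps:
F(Z, K) = 5 + Z/5 (F(Z, K) = 4 - (-5 - Z)/5 = 4 + (1 + Z/5) = 5 + Z/5)
y = -9 (y = -9 + 0 = -9)
f(G) = -308/5 - 14*G (f(G) = (-5 - 9)*(G + (5 + (⅕)*(-3))) = -14*(G + (5 - ⅗)) = -14*(G + 22/5) = -14*(22/5 + G) = -308/5 - 14*G)
H = 147/5 (H = (-308/5 - 14*(-3)) + 49 = (-308/5 + 42) + 49 = -98/5 + 49 = 147/5 ≈ 29.400)
(-34 - 71)*H = (-34 - 71)*(147/5) = -105*147/5 = -3087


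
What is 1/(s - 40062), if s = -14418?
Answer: -1/54480 ≈ -1.8355e-5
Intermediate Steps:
1/(s - 40062) = 1/(-14418 - 40062) = 1/(-54480) = -1/54480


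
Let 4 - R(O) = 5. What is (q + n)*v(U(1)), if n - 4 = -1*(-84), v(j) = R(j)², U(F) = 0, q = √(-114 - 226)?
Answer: 88 + 2*I*√85 ≈ 88.0 + 18.439*I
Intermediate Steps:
R(O) = -1 (R(O) = 4 - 1*5 = 4 - 5 = -1)
q = 2*I*√85 (q = √(-340) = 2*I*√85 ≈ 18.439*I)
v(j) = 1 (v(j) = (-1)² = 1)
n = 88 (n = 4 - 1*(-84) = 4 + 84 = 88)
(q + n)*v(U(1)) = (2*I*√85 + 88)*1 = (88 + 2*I*√85)*1 = 88 + 2*I*√85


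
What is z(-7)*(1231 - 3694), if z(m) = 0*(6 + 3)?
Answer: 0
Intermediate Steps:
z(m) = 0 (z(m) = 0*9 = 0)
z(-7)*(1231 - 3694) = 0*(1231 - 3694) = 0*(-2463) = 0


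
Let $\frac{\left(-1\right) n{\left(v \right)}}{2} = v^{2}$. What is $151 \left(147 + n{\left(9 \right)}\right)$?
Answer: $-2265$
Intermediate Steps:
$n{\left(v \right)} = - 2 v^{2}$
$151 \left(147 + n{\left(9 \right)}\right) = 151 \left(147 - 2 \cdot 9^{2}\right) = 151 \left(147 - 162\right) = 151 \left(-15\right) = -2265$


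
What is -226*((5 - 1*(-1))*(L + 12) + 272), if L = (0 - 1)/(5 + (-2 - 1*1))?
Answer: -77066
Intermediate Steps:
L = -1/2 (L = -1/(5 + (-2 - 1)) = -1/(5 - 3) = -1/2 ≈ -0.50000)
-226*((5 - 1*(-1))*(L + 12) + 272) = -226*((5 - 1*(-1))*(-1/2 + 12) + 272) = -226*((5 + 1)*(23/2) + 272) = -226*(6*(23/2) + 272) = -226*(69 + 272) = -226*341 = -77066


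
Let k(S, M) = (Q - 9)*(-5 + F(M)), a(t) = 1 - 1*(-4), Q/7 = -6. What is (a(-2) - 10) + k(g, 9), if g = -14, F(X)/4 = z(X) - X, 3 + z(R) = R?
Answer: 862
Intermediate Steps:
Q = -42 (Q = 7*(-6) = -42)
z(R) = -3 + R
F(X) = -12 (F(X) = 4*((-3 + X) - X) = 4*(-3) = -12)
a(t) = 5 (a(t) = 1 + 4 = 5)
k(S, M) = 867 (k(S, M) = (-42 - 9)*(-5 - 12) = -51*(-17) = 867)
(a(-2) - 10) + k(g, 9) = (5 - 10) + 867 = -5 + 867 = 862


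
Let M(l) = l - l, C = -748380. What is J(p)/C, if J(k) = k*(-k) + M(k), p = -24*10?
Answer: 960/12473 ≈ 0.076966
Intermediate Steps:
p = -240
M(l) = 0
J(k) = -k² (J(k) = k*(-k) + 0 = -k² + 0 = -k²)
J(p)/C = -1*(-240)²/(-748380) = -1*57600*(-1/748380) = -57600*(-1/748380) = 960/12473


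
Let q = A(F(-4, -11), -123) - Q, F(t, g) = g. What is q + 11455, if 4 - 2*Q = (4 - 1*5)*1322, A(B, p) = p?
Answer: 10669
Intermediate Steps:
Q = 663 (Q = 2 - (4 - 1*5)*1322/2 = 2 - (4 - 5)*1322/2 = 2 - (-1)*1322/2 = 2 - ½*(-1322) = 2 + 661 = 663)
q = -786 (q = -123 - 1*663 = -123 - 663 = -786)
q + 11455 = -786 + 11455 = 10669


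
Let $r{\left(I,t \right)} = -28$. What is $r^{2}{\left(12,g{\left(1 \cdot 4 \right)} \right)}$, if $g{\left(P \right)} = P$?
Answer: $784$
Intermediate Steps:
$r^{2}{\left(12,g{\left(1 \cdot 4 \right)} \right)} = \left(-28\right)^{2} = 784$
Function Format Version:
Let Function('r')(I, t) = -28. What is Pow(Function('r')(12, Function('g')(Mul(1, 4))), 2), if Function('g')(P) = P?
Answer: 784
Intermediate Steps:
Pow(Function('r')(12, Function('g')(Mul(1, 4))), 2) = Pow(-28, 2) = 784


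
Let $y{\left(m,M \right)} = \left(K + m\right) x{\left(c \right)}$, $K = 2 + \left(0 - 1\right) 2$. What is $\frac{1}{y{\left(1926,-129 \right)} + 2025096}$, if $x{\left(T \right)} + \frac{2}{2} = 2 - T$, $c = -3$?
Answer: $\frac{1}{2032800} \approx 4.9193 \cdot 10^{-7}$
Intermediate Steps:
$x{\left(T \right)} = 1 - T$ ($x{\left(T \right)} = -1 - \left(-2 + T\right) = 1 - T$)
$K = 0$ ($K = 2 + \left(0 - 1\right) 2 = 2 - 2 = 0$)
$y{\left(m,M \right)} = 4 m$ ($y{\left(m,M \right)} = \left(0 + m\right) \left(1 - -3\right) = m \left(1 + 3\right) = m 4 = 4 m$)
$\frac{1}{y{\left(1926,-129 \right)} + 2025096} = \frac{1}{4 \cdot 1926 + 2025096} = \frac{1}{7704 + 2025096} = \frac{1}{2032800}$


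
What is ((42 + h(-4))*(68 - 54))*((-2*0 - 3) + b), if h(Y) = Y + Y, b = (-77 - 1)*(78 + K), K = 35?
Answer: -4196892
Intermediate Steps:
b = -8814 (b = (-77 - 1)*(78 + 35) = -78*113 = -8814)
h(Y) = 2*Y
((42 + h(-4))*(68 - 54))*((-2*0 - 3) + b) = ((42 + 2*(-4))*(68 - 54))*((-2*0 - 3) - 8814) = ((42 - 8)*14)*((0 - 3) - 8814) = (34*14)*(-3 - 8814) = 476*(-8817) = -4196892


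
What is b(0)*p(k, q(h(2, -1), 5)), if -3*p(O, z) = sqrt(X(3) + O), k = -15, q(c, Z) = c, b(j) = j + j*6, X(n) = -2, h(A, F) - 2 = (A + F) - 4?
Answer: 0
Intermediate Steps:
h(A, F) = -2 + A + F (h(A, F) = 2 + ((A + F) - 4) = 2 + (-4 + A + F) = -2 + A + F)
b(j) = 7*j (b(j) = j + 6*j = 7*j)
p(O, z) = -sqrt(-2 + O)/3
b(0)*p(k, q(h(2, -1), 5)) = (7*0)*(-sqrt(-2 - 15)/3) = 0*(-I*sqrt(17)/3) = 0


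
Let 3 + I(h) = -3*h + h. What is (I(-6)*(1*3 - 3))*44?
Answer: 0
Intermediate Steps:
I(h) = -3 - 2*h (I(h) = -3 + (-3*h + h) = -3 - 2*h)
(I(-6)*(1*3 - 3))*44 = ((-3 - 2*(-6))*(1*3 - 3))*44 = ((-3 + 12)*(3 - 3))*44 = (9*0)*44 = 0*44 = 0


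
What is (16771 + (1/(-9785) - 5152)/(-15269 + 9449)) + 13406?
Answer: 572863777407/18982900 ≈ 30178.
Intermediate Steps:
(16771 + (1/(-9785) - 5152)/(-15269 + 9449)) + 13406 = (16771 + (-1/9785 - 5152)/(-5820)) + 13406 = (16771 - 50412321/9785*(-1/5820)) + 13406 = (16771 + 16804107/18982900) + 13406 = 318379020007/18982900 + 13406 = 572863777407/18982900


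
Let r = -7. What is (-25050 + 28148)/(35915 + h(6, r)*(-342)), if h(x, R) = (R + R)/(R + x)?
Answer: 3098/31127 ≈ 0.099528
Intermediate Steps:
h(x, R) = 2*R/(R + x) (h(x, R) = (2*R)/(R + x) = 2*R/(R + x))
(-25050 + 28148)/(35915 + h(6, r)*(-342)) = (-25050 + 28148)/(35915 + (2*(-7)/(-7 + 6))*(-342)) = 3098/(35915 + (2*(-7)/(-1))*(-342)) = 3098/(35915 + (2*(-7)*(-1))*(-342)) = 3098/(35915 + 14*(-342)) = 3098/(35915 - 4788) = 3098/31127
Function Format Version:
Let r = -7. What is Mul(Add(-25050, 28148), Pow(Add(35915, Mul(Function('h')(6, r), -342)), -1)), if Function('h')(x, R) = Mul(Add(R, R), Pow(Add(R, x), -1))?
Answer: Rational(3098, 31127) ≈ 0.099528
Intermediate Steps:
Function('h')(x, R) = Mul(2, R, Pow(Add(R, x), -1)) (Function('h')(x, R) = Mul(Mul(2, R), Pow(Add(R, x), -1)) = Mul(2, R, Pow(Add(R, x), -1)))
Mul(Add(-25050, 28148), Pow(Add(35915, Mul(Function('h')(6, r), -342)), -1)) = Mul(Add(-25050, 28148), Pow(Add(35915, Mul(Mul(2, -7, Pow(Add(-7, 6), -1)), -342)), -1)) = Mul(3098, Pow(Add(35915, Mul(Mul(2, -7, Pow(-1, -1)), -342)), -1)) = Mul(3098, Pow(Add(35915, Mul(Mul(2, -7, -1), -342)), -1)) = Mul(3098, Pow(Add(35915, Mul(14, -342)), -1)) = Mul(3098, Pow(Add(35915, -4788), -1)) = Mul(3098, Pow(31127, -1)) = Mul(3098, Rational(1, 31127)) = Rational(3098, 31127)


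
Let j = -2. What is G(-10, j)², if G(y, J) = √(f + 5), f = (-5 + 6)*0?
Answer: 5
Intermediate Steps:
f = 0 (f = 1*0 = 0)
G(y, J) = √5 (G(y, J) = √(0 + 5) = √5)
G(-10, j)² = (√5)² = 5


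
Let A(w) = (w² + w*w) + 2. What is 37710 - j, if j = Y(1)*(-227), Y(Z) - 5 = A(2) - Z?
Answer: 40888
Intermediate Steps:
A(w) = 2 + 2*w² (A(w) = (w² + w²) + 2 = 2*w² + 2 = 2 + 2*w²)
Y(Z) = 15 - Z (Y(Z) = 5 + ((2 + 2*2²) - Z) = 5 + ((2 + 2*4) - Z) = 5 + ((2 + 8) - Z) = 5 + (10 - Z) = 15 - Z)
j = -3178 (j = (15 - 1*1)*(-227) = (15 - 1)*(-227) = 14*(-227) = -3178)
37710 - j = 37710 - 1*(-3178) = 37710 + 3178 = 40888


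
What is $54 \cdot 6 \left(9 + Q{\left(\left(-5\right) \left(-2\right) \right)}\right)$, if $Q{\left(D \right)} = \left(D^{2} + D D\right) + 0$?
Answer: $67716$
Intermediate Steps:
$Q{\left(D \right)} = 2 D^{2}$ ($Q{\left(D \right)} = \left(D^{2} + D^{2}\right) + 0 = 2 D^{2} + 0 = 2 D^{2}$)
$54 \cdot 6 \left(9 + Q{\left(\left(-5\right) \left(-2\right) \right)}\right) = 54 \cdot 6 \left(9 + 2 \left(\left(-5\right) \left(-2\right)\right)^{2}\right) = 54 \cdot 6 \left(9 + 2 \cdot 10^{2}\right) = 54 \cdot 6 \left(9 + 2 \cdot 100\right) = 54 \cdot 6 \left(9 + 200\right) = 54 \cdot 6 \cdot 209 = 54 \cdot 1254 = 67716$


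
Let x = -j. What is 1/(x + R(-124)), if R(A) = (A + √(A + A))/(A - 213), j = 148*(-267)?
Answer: 560979299/22167864393063 + 337*I*√62/88671457572252 ≈ 2.5306e-5 + 2.9926e-11*I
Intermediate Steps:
j = -39516
R(A) = (A + √2*√A)/(-213 + A) (R(A) = (A + √(2*A))/(-213 + A) = (A + √2*√A)/(-213 + A))
x = 39516 (x = -1*(-39516) = 39516)
1/(x + R(-124)) = 1/(39516 + (-124 + √2*√(-124))/(-213 - 124)) = 1/(39516 + (-124 + √2*(2*I*√31))/(-337)) = 1/(39516 - (-124 + 2*I*√62)/337) = 1/(39516 + (124/337 - 2*I*√62/337)) = 1/(13317016/337 - 2*I*√62/337)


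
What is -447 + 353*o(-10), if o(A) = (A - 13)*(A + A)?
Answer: 161933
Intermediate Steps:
o(A) = 2*A*(-13 + A) (o(A) = (-13 + A)*(2*A) = 2*A*(-13 + A))
-447 + 353*o(-10) = -447 + 353*(2*(-10)*(-13 - 10)) = -447 + 353*(2*(-10)*(-23)) = -447 + 353*460 = -447 + 162380 = 161933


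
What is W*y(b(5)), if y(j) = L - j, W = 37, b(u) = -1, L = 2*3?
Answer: 259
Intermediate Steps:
L = 6
y(j) = 6 - j
W*y(b(5)) = 37*(6 - 1*(-1)) = 37*(6 + 1) = 37*7 = 259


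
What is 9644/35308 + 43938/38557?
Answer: 480801653/340342639 ≈ 1.4127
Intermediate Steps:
9644/35308 + 43938/38557 = 9644*(1/35308) + 43938*(1/38557) = 2411/8827 + 43938/38557 = 480801653/340342639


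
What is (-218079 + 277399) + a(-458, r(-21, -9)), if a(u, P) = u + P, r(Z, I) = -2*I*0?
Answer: 58862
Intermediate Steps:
r(Z, I) = 0
a(u, P) = P + u
(-218079 + 277399) + a(-458, r(-21, -9)) = (-218079 + 277399) + (0 - 458) = 59320 - 458 = 58862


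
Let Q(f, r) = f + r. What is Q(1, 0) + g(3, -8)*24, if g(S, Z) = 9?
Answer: 217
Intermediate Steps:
Q(1, 0) + g(3, -8)*24 = (1 + 0) + 9*24 = 1 + 216 = 217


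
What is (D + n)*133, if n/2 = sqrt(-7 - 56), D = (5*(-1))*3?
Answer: -1995 + 798*I*sqrt(7) ≈ -1995.0 + 2111.3*I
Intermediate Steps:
D = -15 (D = -5*3 = -15)
n = 6*I*sqrt(7) (n = 2*sqrt(-7 - 56) = 2*sqrt(-63) = 2*(3*I*sqrt(7)) = 6*I*sqrt(7) ≈ 15.875*I)
(D + n)*133 = (-15 + 6*I*sqrt(7))*133 = -1995 + 798*I*sqrt(7)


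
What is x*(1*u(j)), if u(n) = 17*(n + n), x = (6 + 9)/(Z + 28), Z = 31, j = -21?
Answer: -10710/59 ≈ -181.53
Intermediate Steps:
x = 15/59 (x = (6 + 9)/(31 + 28) = 15/59 ≈ 0.25424)
u(n) = 34*n (u(n) = 17*(2*n) = 34*n)
x*(1*u(j)) = 15*(1*(34*(-21)))/59 = 15*(1*(-714))/59 = (15/59)*(-714) = -10710/59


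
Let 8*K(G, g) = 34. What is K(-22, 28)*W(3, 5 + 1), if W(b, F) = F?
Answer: 51/2 ≈ 25.500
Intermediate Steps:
K(G, g) = 17/4 (K(G, g) = (⅛)*34 = 17/4)
K(-22, 28)*W(3, 5 + 1) = 17*(5 + 1)/4 = (17/4)*6 = 51/2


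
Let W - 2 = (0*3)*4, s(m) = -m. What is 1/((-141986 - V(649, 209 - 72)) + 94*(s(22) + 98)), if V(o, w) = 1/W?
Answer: -2/269685 ≈ -7.4161e-6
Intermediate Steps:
W = 2 (W = 2 + (0*3)*4 = 2 + 0*4 = 2 + 0 = 2)
V(o, w) = ½ (V(o, w) = 1/2 = ½)
1/((-141986 - V(649, 209 - 72)) + 94*(s(22) + 98)) = 1/((-141986 - 1*½) + 94*(-1*22 + 98)) = 1/((-141986 - ½) + 94*(-22 + 98)) = 1/(-283973/2 + 94*76) = 1/(-283973/2 + 7144) = 1/(-269685/2) = -2/269685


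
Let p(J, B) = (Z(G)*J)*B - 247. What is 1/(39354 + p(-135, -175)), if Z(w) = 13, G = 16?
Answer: 1/346232 ≈ 2.8882e-6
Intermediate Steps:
p(J, B) = -247 + 13*B*J (p(J, B) = (13*J)*B - 247 = 13*B*J - 247 = -247 + 13*B*J)
1/(39354 + p(-135, -175)) = 1/(39354 + (-247 + 13*(-175)*(-135))) = 1/(39354 + (-247 + 307125)) = 1/(39354 + 306878) = 1/346232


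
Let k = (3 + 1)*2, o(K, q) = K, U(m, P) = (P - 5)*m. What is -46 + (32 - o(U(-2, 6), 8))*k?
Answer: 226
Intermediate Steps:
U(m, P) = m*(-5 + P) (U(m, P) = (-5 + P)*m = m*(-5 + P))
k = 8 (k = 4*2 = 8)
-46 + (32 - o(U(-2, 6), 8))*k = -46 + (32 - (-2)*(-5 + 6))*8 = -46 + (32 - (-2))*8 = -46 + (32 - 1*(-2))*8 = -46 + (32 + 2)*8 = -46 + 34*8 = -46 + 272 = 226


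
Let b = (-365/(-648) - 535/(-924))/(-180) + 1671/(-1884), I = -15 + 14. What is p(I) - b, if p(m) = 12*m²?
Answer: 3636064595/282012192 ≈ 12.893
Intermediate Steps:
I = -1
b = -251918291/282012192 (b = (-365*(-1/648) - 535*(-1/924))*(-1/180) + 1671*(-1/1884) = (365/648 + 535/924)*(-1/180) - 557/628 = (56995/49896)*(-1/180) - 557/628 = -11399/1796256 - 557/628 = -251918291/282012192 ≈ -0.89329)
p(I) - b = 12*(-1)² - 1*(-251918291/282012192) = 12*1 + 251918291/282012192 = 12 + 251918291/282012192 = 3636064595/282012192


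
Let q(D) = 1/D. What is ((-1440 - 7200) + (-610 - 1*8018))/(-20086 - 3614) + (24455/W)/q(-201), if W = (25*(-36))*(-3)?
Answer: -129388511/71100 ≈ -1819.8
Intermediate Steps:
W = 2700 (W = -900*(-3) = 2700)
((-1440 - 7200) + (-610 - 1*8018))/(-20086 - 3614) + (24455/W)/q(-201) = ((-1440 - 7200) + (-610 - 1*8018))/(-20086 - 3614) + (24455/2700)/(1/(-201)) = (-8640 + (-610 - 8018))/(-23700) + (24455*(1/2700))/(-1/201) = (-8640 - 8628)*(-1/23700) + (4891/540)*(-201) = -17268*(-1/23700) - 327697/180 = 1439/1975 - 327697/180 = -129388511/71100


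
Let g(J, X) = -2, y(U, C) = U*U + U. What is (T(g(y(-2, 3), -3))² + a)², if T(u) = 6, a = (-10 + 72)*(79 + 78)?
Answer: 95452900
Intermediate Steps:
a = 9734 (a = 62*157 = 9734)
y(U, C) = U + U² (y(U, C) = U² + U = U + U²)
(T(g(y(-2, 3), -3))² + a)² = (6² + 9734)² = (36 + 9734)² = 9770² = 95452900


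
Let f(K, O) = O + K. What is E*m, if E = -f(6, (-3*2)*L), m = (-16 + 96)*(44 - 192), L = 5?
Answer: -284160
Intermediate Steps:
f(K, O) = K + O
m = -11840 (m = 80*(-148) = -11840)
E = 24 (E = -(6 - 3*2*5) = -(6 - 6*5) = -(6 - 30) = -1*(-24) = 24)
E*m = 24*(-11840) = -284160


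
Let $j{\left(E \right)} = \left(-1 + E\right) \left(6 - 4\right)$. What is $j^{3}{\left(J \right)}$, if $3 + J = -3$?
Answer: $-2744$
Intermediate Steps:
$J = -6$ ($J = -3 - 3 = -6$)
$j{\left(E \right)} = -2 + 2 E$ ($j{\left(E \right)} = \left(-1 + E\right) 2 = -2 + 2 E$)
$j^{3}{\left(J \right)} = \left(-2 + 2 \left(-6\right)\right)^{3} = \left(-2 - 12\right)^{3} = \left(-14\right)^{3} = -2744$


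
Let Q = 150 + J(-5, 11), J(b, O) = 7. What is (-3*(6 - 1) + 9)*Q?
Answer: -942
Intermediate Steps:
Q = 157 (Q = 150 + 7 = 157)
(-3*(6 - 1) + 9)*Q = (-3*(6 - 1) + 9)*157 = (-3*5 + 9)*157 = (-15 + 9)*157 = -6*157 = -942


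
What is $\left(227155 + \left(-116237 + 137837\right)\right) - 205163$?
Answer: $43592$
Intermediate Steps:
$\left(227155 + \left(-116237 + 137837\right)\right) - 205163 = \left(227155 + 21600\right) - 205163 = 248755 - 205163 = 43592$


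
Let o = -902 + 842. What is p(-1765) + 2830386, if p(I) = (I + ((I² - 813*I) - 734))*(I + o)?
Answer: -8296669189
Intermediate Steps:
o = -60
p(I) = (-60 + I)*(-734 + I² - 812*I) (p(I) = (I + ((I² - 813*I) - 734))*(I - 60) = (I + (-734 + I² - 813*I))*(-60 + I) = (-734 + I² - 812*I)*(-60 + I) = (-60 + I)*(-734 + I² - 812*I))
p(-1765) + 2830386 = (44040 + (-1765)³ - 872*(-1765)² + 47986*(-1765)) + 2830386 = (44040 - 5498372125 - 872*3115225 - 84695290) + 2830386 = (44040 - 5498372125 - 2716476200 - 84695290) + 2830386 = -8299499575 + 2830386 = -8296669189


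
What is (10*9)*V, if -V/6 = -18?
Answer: 9720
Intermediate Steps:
V = 108 (V = -6*(-18) = 108)
(10*9)*V = (10*9)*108 = 90*108 = 9720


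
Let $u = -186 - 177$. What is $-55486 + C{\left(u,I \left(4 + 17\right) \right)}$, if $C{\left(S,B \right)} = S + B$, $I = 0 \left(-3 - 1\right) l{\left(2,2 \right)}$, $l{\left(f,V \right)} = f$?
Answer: $-55849$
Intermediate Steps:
$u = -363$ ($u = -186 - 177 = -363$)
$I = 0$ ($I = 0 \left(-3 - 1\right) 2 = 0 \left(-4\right) 2 = 0 \cdot 2 = 0$)
$C{\left(S,B \right)} = B + S$
$-55486 + C{\left(u,I \left(4 + 17\right) \right)} = -55486 - \left(363 + 0 \left(4 + 17\right)\right) = -55486 + \left(0 \cdot 21 - 363\right) = -55486 + \left(0 - 363\right) = -55486 - 363 = -55849$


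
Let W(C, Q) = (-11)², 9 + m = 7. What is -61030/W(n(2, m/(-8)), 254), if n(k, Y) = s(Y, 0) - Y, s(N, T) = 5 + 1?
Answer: -61030/121 ≈ -504.38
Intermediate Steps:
m = -2 (m = -9 + 7 = -2)
s(N, T) = 6
n(k, Y) = 6 - Y
W(C, Q) = 121
-61030/W(n(2, m/(-8)), 254) = -61030/121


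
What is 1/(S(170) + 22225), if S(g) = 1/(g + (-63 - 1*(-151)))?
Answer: 258/5734051 ≈ 4.4994e-5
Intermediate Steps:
S(g) = 1/(88 + g) (S(g) = 1/(g + (-63 + 151)) = 1/(g + 88) = 1/(88 + g))
1/(S(170) + 22225) = 1/(1/(88 + 170) + 22225) = 1/(1/258 + 22225) = 1/(5734051/258) = 258/5734051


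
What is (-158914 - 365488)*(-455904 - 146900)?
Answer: 316111623208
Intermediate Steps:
(-158914 - 365488)*(-455904 - 146900) = -524402*(-602804) = 316111623208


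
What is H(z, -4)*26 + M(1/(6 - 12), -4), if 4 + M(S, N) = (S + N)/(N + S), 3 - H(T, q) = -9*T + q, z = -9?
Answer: -1927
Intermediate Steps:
H(T, q) = 3 - q + 9*T (H(T, q) = 3 - (-9*T + q) = 3 - (q - 9*T) = 3 + (-q + 9*T) = 3 - q + 9*T)
M(S, N) = -3 (M(S, N) = -4 + (S + N)/(N + S) = -4 + (N + S)/(N + S) = -4 + 1 = -3)
H(z, -4)*26 + M(1/(6 - 12), -4) = (3 - 1*(-4) + 9*(-9))*26 - 3 = (3 + 4 - 81)*26 - 3 = -74*26 - 3 = -1924 - 3 = -1927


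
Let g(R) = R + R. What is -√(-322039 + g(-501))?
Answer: -I*√323041 ≈ -568.37*I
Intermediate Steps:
g(R) = 2*R
-√(-322039 + g(-501)) = -√(-322039 + 2*(-501)) = -√(-322039 - 1002) = -√(-323041) = -I*√323041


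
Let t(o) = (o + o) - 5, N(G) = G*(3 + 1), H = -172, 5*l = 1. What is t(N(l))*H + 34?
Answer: 3094/5 ≈ 618.80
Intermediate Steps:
l = 1/5 (l = (1/5)*1 = 1/5 ≈ 0.20000)
N(G) = 4*G (N(G) = G*4 = 4*G)
t(o) = -5 + 2*o (t(o) = 2*o - 5 = -5 + 2*o)
t(N(l))*H + 34 = (-5 + 2*(4*(1/5)))*(-172) + 34 = (-5 + 2*(4/5))*(-172) + 34 = (-5 + 8/5)*(-172) + 34 = -17/5*(-172) + 34 = 2924/5 + 34 = 3094/5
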